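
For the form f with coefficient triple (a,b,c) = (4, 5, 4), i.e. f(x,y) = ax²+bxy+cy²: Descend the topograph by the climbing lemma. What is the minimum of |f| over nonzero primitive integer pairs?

translate: b→-3 (≡5 mod 8), so (4,5,4)→(4,-3,3)
flip: (4,-3,3)→(3,3,4)
reduced (well bottom): (3,3,4) with a≤c, −a<b≤a
well minimum = a = 3

3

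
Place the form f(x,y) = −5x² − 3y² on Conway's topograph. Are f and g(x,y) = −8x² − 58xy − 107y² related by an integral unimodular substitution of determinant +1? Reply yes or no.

D₁ = -60, D₂ = -60
f is negative-definite; reduce −f:
−f: flip: (5,0,3)→(3,0,5)
−f: reduced (well bottom): (3,0,5) with a≤c, −a<b≤a
flip sign back: reduced form of f is (-3,0,-5)
g is negative-definite; reduce −g:
−g: translate: b→-6 (≡58 mod 16), so (8,58,107)→(8,-6,3)
−g: flip: (8,-6,3)→(3,6,8)
−g: translate: b→0 (≡6 mod 6), so (3,6,8)→(3,0,5)
−g: reduced (well bottom): (3,0,5) with a≤c, −a<b≤a
flip sign back: reduced form of g is (-3,0,-5)
reduced forms (-3, 0, -5) vs (-3, 0, -5) ⇒ equivalent

yes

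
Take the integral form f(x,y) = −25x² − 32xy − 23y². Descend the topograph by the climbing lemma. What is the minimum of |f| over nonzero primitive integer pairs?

translate: b→-18 (≡32 mod 50), so (25,32,23)→(25,-18,16)
flip: (25,-18,16)→(16,18,25)
translate: b→-14 (≡18 mod 32), so (16,18,25)→(16,-14,23)
reduced (well bottom): (16,-14,23) with a≤c, −a<b≤a
well minimum |f| = |-16| = 16 (negative-definite)

16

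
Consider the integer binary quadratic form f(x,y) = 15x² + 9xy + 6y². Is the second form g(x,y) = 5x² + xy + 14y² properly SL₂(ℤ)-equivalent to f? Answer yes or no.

D₁ = -279, D₂ = -279
f: flip: (15,9,6)→(6,-9,15)
f: translate: b→3 (≡-9 mod 12), so (6,-9,15)→(6,3,12)
f: reduced (well bottom): (6,3,12) with a≤c, −a<b≤a
g: reduced (well bottom): (5,1,14) with a≤c, −a<b≤a
reduced forms (6, 3, 12) vs (5, 1, 14) ⇒ inequivalent

no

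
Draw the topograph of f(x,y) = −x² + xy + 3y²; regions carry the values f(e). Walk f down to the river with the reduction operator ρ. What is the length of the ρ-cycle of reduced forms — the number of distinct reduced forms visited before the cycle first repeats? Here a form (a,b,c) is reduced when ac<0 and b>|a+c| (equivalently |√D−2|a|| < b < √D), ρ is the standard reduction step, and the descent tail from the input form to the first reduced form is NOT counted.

D = 13, ⌊√D⌋ = 3
descent: ρ → (3,-1,-1)
descent: ρ → (-1,3,1)  [lands on river]
river: ρ → (1,3,-1)
ρ-cycle length = 2 (tail of 2 descent steps not counted)

2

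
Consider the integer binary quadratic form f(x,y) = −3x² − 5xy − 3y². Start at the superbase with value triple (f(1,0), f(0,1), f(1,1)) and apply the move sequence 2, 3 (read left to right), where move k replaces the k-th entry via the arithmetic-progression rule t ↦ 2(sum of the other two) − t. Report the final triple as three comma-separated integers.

start (-3,-3,-11) = (f(1,0),f(0,1),f(1,1))
replace slot 2: 2·((-3)+(-11)) − (-3) = -25 → (-3,-25,-11)
replace slot 3: 2·((-3)+(-25)) − (-11) = -45 → (-3,-25,-45)

-3,-25,-45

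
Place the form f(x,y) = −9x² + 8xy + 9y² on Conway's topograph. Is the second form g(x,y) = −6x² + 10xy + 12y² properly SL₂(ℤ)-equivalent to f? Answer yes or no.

D₁ = 388, D₂ = 388
river cycle of f (length 22): (9, 10, -8), (-8, 6, 11), (11, 16, -3), (-3, 14, 16), (16, 18, -1), (-1, 18, 16), (16, 14, -3), (-3, 16, 11), (11, 6, -8), (-8, 10, 9), … (12 more)
river cycle of g (length 18): (12, 14, -4), (-4, 18, 4), (4, 14, -12), (-12, 10, 6), (6, 14, -8), (-8, 18, 2), (2, 18, -8), (-8, 14, 6), (6, 10, -12), (-12, 14, 4), … (8 more)
cycles differ ⇒ inequivalent

no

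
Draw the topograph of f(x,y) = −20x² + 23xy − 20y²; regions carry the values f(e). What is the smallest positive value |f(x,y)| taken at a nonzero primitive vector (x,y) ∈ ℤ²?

translate: b→17 (≡-23 mod 40), so (20,-23,20)→(20,17,17)
flip: (20,17,17)→(17,-17,20)
translate: b→17 (≡-17 mod 34), so (17,-17,20)→(17,17,20)
reduced (well bottom): (17,17,20) with a≤c, −a<b≤a
well minimum |f| = |-17| = 17 (negative-definite)

17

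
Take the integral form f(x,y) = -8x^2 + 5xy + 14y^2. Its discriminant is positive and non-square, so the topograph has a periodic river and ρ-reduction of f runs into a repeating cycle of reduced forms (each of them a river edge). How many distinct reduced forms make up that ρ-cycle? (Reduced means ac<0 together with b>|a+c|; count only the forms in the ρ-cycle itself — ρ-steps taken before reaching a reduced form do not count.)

D = 473, ⌊√D⌋ = 21
descent: ρ → (14,-5,-8)
descent: ρ → (-8,21,1)  [lands on river]
river: ρ → (1,21,-8)
river: ρ → (-8,11,11)
river: ρ → (11,11,-8)
ρ-cycle length = 4 (tail of 2 descent steps not counted)

4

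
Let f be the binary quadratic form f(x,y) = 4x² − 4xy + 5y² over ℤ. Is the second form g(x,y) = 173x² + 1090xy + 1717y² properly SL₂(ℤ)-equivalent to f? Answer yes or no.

D₁ = -64, D₂ = -64
f: translate: b→4 (≡-4 mod 8), so (4,-4,5)→(4,4,5)
f: reduced (well bottom): (4,4,5) with a≤c, −a<b≤a
g: translate: b→52 (≡1090 mod 346), so (173,1090,1717)→(173,52,4)
g: flip: (173,52,4)→(4,-52,173)
g: translate: b→4 (≡-52 mod 8), so (4,-52,173)→(4,4,5)
g: reduced (well bottom): (4,4,5) with a≤c, −a<b≤a
reduced forms (4, 4, 5) vs (4, 4, 5) ⇒ equivalent

yes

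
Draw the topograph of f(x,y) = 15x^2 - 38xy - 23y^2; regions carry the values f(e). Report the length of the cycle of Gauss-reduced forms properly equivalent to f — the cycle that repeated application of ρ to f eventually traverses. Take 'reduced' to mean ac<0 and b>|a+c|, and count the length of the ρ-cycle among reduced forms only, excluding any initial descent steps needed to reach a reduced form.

D = 2824, ⌊√D⌋ = 53
descent: ρ → (-23,38,15)  [lands on river]
river: ρ → (15,52,-2)
river: ρ → (-2,52,15)
river: ρ → (15,38,-23)
river: ρ → (-23,8,30)
river: ρ → (30,52,-1)
river: ρ → (-1,52,30)
river: ρ → (30,8,-23)
ρ-cycle length = 8 (tail of 1 descent step not counted)

8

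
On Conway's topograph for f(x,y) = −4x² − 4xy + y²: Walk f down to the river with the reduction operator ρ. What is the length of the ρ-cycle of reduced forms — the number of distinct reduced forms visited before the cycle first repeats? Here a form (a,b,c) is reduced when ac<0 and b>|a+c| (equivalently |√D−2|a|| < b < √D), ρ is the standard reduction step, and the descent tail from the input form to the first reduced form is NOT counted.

D = 32, ⌊√D⌋ = 5
descent: ρ → (1,4,-4)  [lands on river]
river: ρ → (-4,4,1)
ρ-cycle length = 2 (tail of 1 descent step not counted)

2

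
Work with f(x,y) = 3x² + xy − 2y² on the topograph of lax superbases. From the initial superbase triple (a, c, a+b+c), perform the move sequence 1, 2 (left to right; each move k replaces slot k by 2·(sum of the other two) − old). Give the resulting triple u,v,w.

start (3,-2,2) = (f(1,0),f(0,1),f(1,1))
replace slot 1: 2·((-2)+2) − 3 = -3 → (-3,-2,2)
replace slot 2: 2·((-3)+2) − (-2) = 0 → (-3,0,2)

-3,0,2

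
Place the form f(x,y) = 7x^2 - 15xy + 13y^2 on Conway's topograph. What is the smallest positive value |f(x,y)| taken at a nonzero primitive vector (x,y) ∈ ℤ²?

translate: b→-1 (≡-15 mod 14), so (7,-15,13)→(7,-1,5)
flip: (7,-1,5)→(5,1,7)
reduced (well bottom): (5,1,7) with a≤c, −a<b≤a
well minimum = a = 5

5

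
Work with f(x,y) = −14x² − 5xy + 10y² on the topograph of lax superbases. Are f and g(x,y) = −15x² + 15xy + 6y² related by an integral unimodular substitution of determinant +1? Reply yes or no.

D₁ = 585, D₂ = 585
river cycle of f (length 12): (10, 5, -14), (-14, 23, 1), (1, 23, -14), (-14, 5, 10), (10, 15, -9), (-9, 21, 4), (4, 19, -14), (-14, 9, 9), (9, 9, -14), (-14, 19, 4), … (2 more)
river cycle of g (length 6): (6, 21, -6), (-6, 15, 15), (15, 15, -6), (-6, 21, 6), (6, 15, -15), (-15, 15, 6)
cycles differ ⇒ inequivalent

no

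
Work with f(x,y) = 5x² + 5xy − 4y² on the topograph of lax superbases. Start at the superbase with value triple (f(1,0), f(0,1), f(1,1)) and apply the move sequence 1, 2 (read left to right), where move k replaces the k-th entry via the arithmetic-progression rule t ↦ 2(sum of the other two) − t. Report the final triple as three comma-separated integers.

start (5,-4,6) = (f(1,0),f(0,1),f(1,1))
replace slot 1: 2·((-4)+6) − 5 = -1 → (-1,-4,6)
replace slot 2: 2·((-1)+6) − (-4) = 14 → (-1,14,6)

-1,14,6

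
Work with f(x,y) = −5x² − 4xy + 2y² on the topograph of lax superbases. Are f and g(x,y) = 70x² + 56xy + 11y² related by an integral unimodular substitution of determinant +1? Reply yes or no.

D₁ = 56, D₂ = 56
river cycle of f (length 4): (2, 4, -5), (-5, 6, 1), (1, 6, -5), (-5, 4, 2)
river cycle of g (length 4): (1, 6, -5), (-5, 4, 2), (2, 4, -5), (-5, 6, 1)
cycles coincide ⇒ equivalent

yes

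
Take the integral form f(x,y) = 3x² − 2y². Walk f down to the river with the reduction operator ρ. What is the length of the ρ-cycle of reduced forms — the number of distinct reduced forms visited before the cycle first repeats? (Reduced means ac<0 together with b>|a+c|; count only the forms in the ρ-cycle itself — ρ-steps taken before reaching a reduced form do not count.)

D = 24, ⌊√D⌋ = 4
descent: ρ → (-2,4,1)  [lands on river]
river: ρ → (1,4,-2)
ρ-cycle length = 2 (tail of 1 descent step not counted)

2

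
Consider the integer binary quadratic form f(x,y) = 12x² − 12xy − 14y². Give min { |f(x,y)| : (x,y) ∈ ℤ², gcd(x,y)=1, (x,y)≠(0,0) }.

descent: ρ → (-14,12,12)  [lands on river]
river: ρ → (12,12,-14)
river: ρ → (-14,16,10)
river: ρ → (10,24,-6)
river: ρ → (-6,24,10)
river: ρ → (10,16,-14)
closes: descent 1, river 6
min |a| on river = 6

6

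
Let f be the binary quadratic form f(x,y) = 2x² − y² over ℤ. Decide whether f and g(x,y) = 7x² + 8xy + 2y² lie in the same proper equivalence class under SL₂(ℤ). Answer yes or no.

D₁ = 8, D₂ = 8
river cycle of f (length 2): (-1, 2, 1), (1, 2, -1)
river cycle of g (length 2): (-1, 2, 1), (1, 2, -1)
cycles coincide ⇒ equivalent

yes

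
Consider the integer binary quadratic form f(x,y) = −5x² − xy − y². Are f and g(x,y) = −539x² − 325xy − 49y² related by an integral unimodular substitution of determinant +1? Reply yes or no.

D₁ = -19, D₂ = -19
f is negative-definite; reduce −f:
−f: flip: (5,1,1)→(1,-1,5)
−f: translate: b→1 (≡-1 mod 2), so (1,-1,5)→(1,1,5)
−f: reduced (well bottom): (1,1,5) with a≤c, −a<b≤a
flip sign back: reduced form of f is (-1,-1,-5)
g is negative-definite; reduce −g:
−g: flip: (539,325,49)→(49,-325,539)
−g: translate: b→-31 (≡-325 mod 98), so (49,-325,539)→(49,-31,5)
−g: flip: (49,-31,5)→(5,31,49)
−g: translate: b→1 (≡31 mod 10), so (5,31,49)→(5,1,1)
−g: flip: (5,1,1)→(1,-1,5)
−g: translate: b→1 (≡-1 mod 2), so (1,-1,5)→(1,1,5)
−g: reduced (well bottom): (1,1,5) with a≤c, −a<b≤a
flip sign back: reduced form of g is (-1,-1,-5)
reduced forms (-1, -1, -5) vs (-1, -1, -5) ⇒ equivalent

yes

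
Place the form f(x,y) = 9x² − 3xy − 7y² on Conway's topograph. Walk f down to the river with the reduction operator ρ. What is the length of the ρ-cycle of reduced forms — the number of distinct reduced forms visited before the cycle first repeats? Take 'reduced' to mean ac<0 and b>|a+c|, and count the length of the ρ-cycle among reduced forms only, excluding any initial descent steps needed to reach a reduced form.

D = 261, ⌊√D⌋ = 16
descent: ρ → (-7,3,9)  [lands on river]
river: ρ → (9,15,-1)
river: ρ → (-1,15,9)
river: ρ → (9,3,-7)
river: ρ → (-7,11,5)
river: ρ → (5,9,-9)
river: ρ → (-9,9,5)
river: ρ → (5,11,-7)
ρ-cycle length = 8 (tail of 1 descent step not counted)

8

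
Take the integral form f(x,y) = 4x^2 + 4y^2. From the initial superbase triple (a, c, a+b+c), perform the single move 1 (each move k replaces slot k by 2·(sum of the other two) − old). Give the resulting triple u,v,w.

start (4,4,8) = (f(1,0),f(0,1),f(1,1))
replace slot 1: 2·(4+8) − 4 = 20 → (20,4,8)

20,4,8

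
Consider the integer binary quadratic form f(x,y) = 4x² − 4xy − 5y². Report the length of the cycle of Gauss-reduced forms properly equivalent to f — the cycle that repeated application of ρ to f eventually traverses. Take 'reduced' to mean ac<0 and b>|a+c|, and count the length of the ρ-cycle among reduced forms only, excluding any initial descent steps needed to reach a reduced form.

D = 96, ⌊√D⌋ = 9
descent: ρ → (-5,4,4)  [lands on river]
river: ρ → (4,4,-5)
river: ρ → (-5,6,3)
river: ρ → (3,6,-5)
ρ-cycle length = 4 (tail of 1 descent step not counted)

4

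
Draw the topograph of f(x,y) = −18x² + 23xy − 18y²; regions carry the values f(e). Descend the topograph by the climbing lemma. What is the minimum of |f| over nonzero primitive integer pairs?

translate: b→13 (≡-23 mod 36), so (18,-23,18)→(18,13,13)
flip: (18,13,13)→(13,-13,18)
translate: b→13 (≡-13 mod 26), so (13,-13,18)→(13,13,18)
reduced (well bottom): (13,13,18) with a≤c, −a<b≤a
well minimum |f| = |-13| = 13 (negative-definite)

13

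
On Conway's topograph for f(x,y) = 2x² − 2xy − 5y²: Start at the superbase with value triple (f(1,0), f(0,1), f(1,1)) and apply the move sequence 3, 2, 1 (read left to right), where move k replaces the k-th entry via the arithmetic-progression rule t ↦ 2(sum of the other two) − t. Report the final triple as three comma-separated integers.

start (2,-5,-5) = (f(1,0),f(0,1),f(1,1))
replace slot 3: 2·(2+(-5)) − (-5) = -1 → (2,-5,-1)
replace slot 2: 2·(2+(-1)) − (-5) = 7 → (2,7,-1)
replace slot 1: 2·(7+(-1)) − 2 = 10 → (10,7,-1)

10,7,-1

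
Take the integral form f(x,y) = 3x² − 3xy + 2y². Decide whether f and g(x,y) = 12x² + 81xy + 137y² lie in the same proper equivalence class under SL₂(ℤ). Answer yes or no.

D₁ = -15, D₂ = -15
f: translate: b→3 (≡-3 mod 6), so (3,-3,2)→(3,3,2)
f: flip: (3,3,2)→(2,-3,3)
f: translate: b→1 (≡-3 mod 4), so (2,-3,3)→(2,1,2)
f: reduced (well bottom): (2,1,2) with a≤c, −a<b≤a
g: translate: b→9 (≡81 mod 24), so (12,81,137)→(12,9,2)
g: flip: (12,9,2)→(2,-9,12)
g: translate: b→-1 (≡-9 mod 4), so (2,-9,12)→(2,-1,2)
g: flip: (2,-1,2)→(2,1,2)
g: reduced (well bottom): (2,1,2) with a≤c, −a<b≤a
reduced forms (2, 1, 2) vs (2, 1, 2) ⇒ equivalent

yes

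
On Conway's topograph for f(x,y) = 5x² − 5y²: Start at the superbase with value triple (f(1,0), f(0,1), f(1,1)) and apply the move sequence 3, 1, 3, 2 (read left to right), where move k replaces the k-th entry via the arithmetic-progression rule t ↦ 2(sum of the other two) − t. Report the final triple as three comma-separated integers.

start (5,-5,0) = (f(1,0),f(0,1),f(1,1))
replace slot 3: 2·(5+(-5)) − 0 = 0 → (5,-5,0)
replace slot 1: 2·((-5)+0) − 5 = -15 → (-15,-5,0)
replace slot 3: 2·((-15)+(-5)) − 0 = -40 → (-15,-5,-40)
replace slot 2: 2·((-15)+(-40)) − (-5) = -105 → (-15,-105,-40)

-15,-105,-40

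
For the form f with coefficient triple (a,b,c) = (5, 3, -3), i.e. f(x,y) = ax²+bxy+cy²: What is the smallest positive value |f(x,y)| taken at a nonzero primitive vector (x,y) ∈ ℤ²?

river: ρ → (-3,3,5)
river: ρ → (5,7,-1)
river: ρ → (-1,7,5)
river: ρ → (5,3,-3)
closes: descent 0, river 4
min |a| on river = 1

1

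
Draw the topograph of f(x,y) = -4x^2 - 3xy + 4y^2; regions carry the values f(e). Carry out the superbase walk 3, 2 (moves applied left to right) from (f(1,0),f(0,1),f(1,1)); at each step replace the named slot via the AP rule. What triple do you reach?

start (-4,4,-3) = (f(1,0),f(0,1),f(1,1))
replace slot 3: 2·((-4)+4) − (-3) = 3 → (-4,4,3)
replace slot 2: 2·((-4)+3) − 4 = -6 → (-4,-6,3)

-4,-6,3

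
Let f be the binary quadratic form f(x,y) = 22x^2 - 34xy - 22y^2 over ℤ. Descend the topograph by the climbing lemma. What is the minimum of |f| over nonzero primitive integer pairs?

descent: ρ → (-22,34,22)  [lands on river]
river: ρ → (22,54,-2)
river: ρ → (-2,54,22)
river: ρ → (22,34,-22)
river: ρ → (-22,54,2)
river: ρ → (2,54,-22)
closes: descent 1, river 6
min |a| on river = 2

2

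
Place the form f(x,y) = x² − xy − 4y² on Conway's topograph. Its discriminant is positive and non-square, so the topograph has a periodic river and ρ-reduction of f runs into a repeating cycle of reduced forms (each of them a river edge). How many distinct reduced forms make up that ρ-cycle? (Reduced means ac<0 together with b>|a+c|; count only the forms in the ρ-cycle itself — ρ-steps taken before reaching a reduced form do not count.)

D = 17, ⌊√D⌋ = 4
descent: ρ → (-4,1,1)
descent: ρ → (1,3,-2)  [lands on river]
river: ρ → (-2,1,2)
river: ρ → (2,3,-1)
river: ρ → (-1,3,2)
river: ρ → (2,1,-2)
river: ρ → (-2,3,1)
ρ-cycle length = 6 (tail of 2 descent steps not counted)

6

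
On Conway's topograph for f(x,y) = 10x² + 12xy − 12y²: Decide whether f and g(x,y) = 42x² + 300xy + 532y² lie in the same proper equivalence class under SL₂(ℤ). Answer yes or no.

D₁ = 624, D₂ = 624
river cycle of f (length 6): (-12, 12, 10), (10, 8, -14), (-14, 20, 4), (4, 20, -14), (-14, 8, 10), (10, 12, -12)
river cycle of g (length 6): (4, 20, -14), (-14, 8, 10), (10, 12, -12), (-12, 12, 10), (10, 8, -14), (-14, 20, 4)
cycles coincide ⇒ equivalent

yes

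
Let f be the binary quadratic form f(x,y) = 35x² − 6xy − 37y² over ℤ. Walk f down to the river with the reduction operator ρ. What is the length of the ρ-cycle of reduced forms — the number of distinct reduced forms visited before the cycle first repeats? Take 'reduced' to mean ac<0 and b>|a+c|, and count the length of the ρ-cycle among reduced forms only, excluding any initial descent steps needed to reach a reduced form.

D = 5216, ⌊√D⌋ = 72
descent: ρ → (-37,6,35)  [lands on river]
river: ρ → (35,64,-8)
river: ρ → (-8,64,35)
river: ρ → (35,6,-37)
river: ρ → (-37,68,4)
river: ρ → (4,68,-37)
ρ-cycle length = 6 (tail of 1 descent step not counted)

6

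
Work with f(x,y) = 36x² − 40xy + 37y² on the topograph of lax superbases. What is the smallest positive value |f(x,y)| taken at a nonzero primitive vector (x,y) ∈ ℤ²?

translate: b→32 (≡-40 mod 72), so (36,-40,37)→(36,32,33)
flip: (36,32,33)→(33,-32,36)
reduced (well bottom): (33,-32,36) with a≤c, −a<b≤a
well minimum = a = 33

33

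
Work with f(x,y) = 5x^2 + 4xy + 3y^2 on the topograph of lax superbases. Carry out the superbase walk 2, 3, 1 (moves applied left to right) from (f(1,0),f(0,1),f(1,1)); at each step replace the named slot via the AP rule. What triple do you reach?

start (5,3,12) = (f(1,0),f(0,1),f(1,1))
replace slot 2: 2·(5+12) − 3 = 31 → (5,31,12)
replace slot 3: 2·(5+31) − 12 = 60 → (5,31,60)
replace slot 1: 2·(31+60) − 5 = 177 → (177,31,60)

177,31,60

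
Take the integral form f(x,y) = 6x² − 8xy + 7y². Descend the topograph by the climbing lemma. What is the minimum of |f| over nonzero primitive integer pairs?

translate: b→4 (≡-8 mod 12), so (6,-8,7)→(6,4,5)
flip: (6,4,5)→(5,-4,6)
reduced (well bottom): (5,-4,6) with a≤c, −a<b≤a
well minimum = a = 5

5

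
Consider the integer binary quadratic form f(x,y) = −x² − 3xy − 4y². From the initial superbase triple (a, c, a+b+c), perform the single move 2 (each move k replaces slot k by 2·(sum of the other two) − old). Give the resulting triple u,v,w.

start (-1,-4,-8) = (f(1,0),f(0,1),f(1,1))
replace slot 2: 2·((-1)+(-8)) − (-4) = -14 → (-1,-14,-8)

-1,-14,-8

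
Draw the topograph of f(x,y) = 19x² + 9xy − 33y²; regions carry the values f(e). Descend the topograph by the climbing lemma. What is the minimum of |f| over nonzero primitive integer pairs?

descent: ρ → (-33,-9,19)
descent: ρ → (19,47,-5)  [lands on river]
river: ρ → (-5,43,37)
river: ρ → (37,31,-11)
river: ρ → (-11,35,31)
river: ρ → (31,27,-15)
river: ρ → (-15,33,25)
river: ρ → (25,17,-23)
river: ρ → (-23,29,19)
closes: descent 2, river 8
min |a| on river = 5

5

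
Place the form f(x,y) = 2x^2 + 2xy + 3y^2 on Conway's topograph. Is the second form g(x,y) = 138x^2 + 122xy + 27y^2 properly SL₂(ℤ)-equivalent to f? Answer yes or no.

D₁ = -20, D₂ = -20
f: reduced (well bottom): (2,2,3) with a≤c, −a<b≤a
g: flip: (138,122,27)→(27,-122,138)
g: translate: b→-14 (≡-122 mod 54), so (27,-122,138)→(27,-14,2)
g: flip: (27,-14,2)→(2,14,27)
g: translate: b→2 (≡14 mod 4), so (2,14,27)→(2,2,3)
g: reduced (well bottom): (2,2,3) with a≤c, −a<b≤a
reduced forms (2, 2, 3) vs (2, 2, 3) ⇒ equivalent

yes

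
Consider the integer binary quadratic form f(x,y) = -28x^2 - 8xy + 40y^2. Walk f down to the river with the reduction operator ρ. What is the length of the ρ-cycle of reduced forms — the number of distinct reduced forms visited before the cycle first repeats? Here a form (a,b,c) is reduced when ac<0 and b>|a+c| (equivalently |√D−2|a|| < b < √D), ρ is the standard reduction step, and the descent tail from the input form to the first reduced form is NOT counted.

D = 4544, ⌊√D⌋ = 67
descent: ρ → (40,8,-28)
descent: ρ → (-28,48,20)  [lands on river]
river: ρ → (20,32,-44)
river: ρ → (-44,56,8)
river: ρ → (8,56,-44)
river: ρ → (-44,32,20)
river: ρ → (20,48,-28)
river: ρ → (-28,64,4)
river: ρ → (4,64,-28)
ρ-cycle length = 8 (tail of 2 descent steps not counted)

8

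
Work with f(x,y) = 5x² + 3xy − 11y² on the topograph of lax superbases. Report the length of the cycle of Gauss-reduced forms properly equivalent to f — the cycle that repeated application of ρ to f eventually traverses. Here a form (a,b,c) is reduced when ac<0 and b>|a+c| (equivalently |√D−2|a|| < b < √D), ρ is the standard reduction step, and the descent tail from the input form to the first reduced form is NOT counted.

D = 229, ⌊√D⌋ = 15
descent: ρ → (-11,-3,5)
descent: ρ → (5,13,-3)  [lands on river]
river: ρ → (-3,11,9)
river: ρ → (9,7,-5)
river: ρ → (-5,13,3)
river: ρ → (3,11,-9)
river: ρ → (-9,7,5)
ρ-cycle length = 6 (tail of 2 descent steps not counted)

6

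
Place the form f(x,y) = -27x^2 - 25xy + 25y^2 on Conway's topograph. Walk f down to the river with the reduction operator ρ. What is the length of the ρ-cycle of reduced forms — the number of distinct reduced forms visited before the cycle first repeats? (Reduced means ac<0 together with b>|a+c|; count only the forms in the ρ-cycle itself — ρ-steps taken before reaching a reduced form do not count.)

D = 3325, ⌊√D⌋ = 57
descent: ρ → (25,25,-27)  [lands on river]
river: ρ → (-27,29,23)
river: ρ → (23,17,-33)
river: ρ → (-33,49,7)
river: ρ → (7,49,-33)
river: ρ → (-33,17,23)
river: ρ → (23,29,-27)
river: ρ → (-27,25,25)
ρ-cycle length = 8 (tail of 1 descent step not counted)

8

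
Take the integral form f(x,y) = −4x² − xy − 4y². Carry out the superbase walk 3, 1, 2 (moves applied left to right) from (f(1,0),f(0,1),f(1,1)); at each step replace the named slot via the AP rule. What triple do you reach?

start (-4,-4,-9) = (f(1,0),f(0,1),f(1,1))
replace slot 3: 2·((-4)+(-4)) − (-9) = -7 → (-4,-4,-7)
replace slot 1: 2·((-4)+(-7)) − (-4) = -18 → (-18,-4,-7)
replace slot 2: 2·((-18)+(-7)) − (-4) = -46 → (-18,-46,-7)

-18,-46,-7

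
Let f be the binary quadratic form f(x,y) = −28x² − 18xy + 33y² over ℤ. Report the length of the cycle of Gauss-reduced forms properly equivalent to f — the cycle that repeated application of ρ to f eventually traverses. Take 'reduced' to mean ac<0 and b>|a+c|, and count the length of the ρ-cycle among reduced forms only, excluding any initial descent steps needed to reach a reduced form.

D = 4020, ⌊√D⌋ = 63
descent: ρ → (33,18,-28)  [lands on river]
river: ρ → (-28,38,23)
river: ρ → (23,54,-12)
river: ρ → (-12,42,47)
river: ρ → (47,52,-7)
river: ρ → (-7,60,15)
river: ρ → (15,60,-7)
river: ρ → (-7,52,47)
river: ρ → (47,42,-12)
river: ρ → (-12,54,23)
river: ρ → (23,38,-28)
river: ρ → (-28,18,33)
river: ρ → (33,48,-13)
river: ρ → (-13,56,17)
river: ρ → (17,46,-28)
river: ρ → (-28,10,35)
river: ρ → (35,60,-3)
river: ρ → (-3,60,35)
river: ρ → (35,10,-28)
river: ρ → (-28,46,17)
river: ρ → (17,56,-13)
river: ρ → (-13,48,33)
ρ-cycle length = 22 (tail of 1 descent step not counted)

22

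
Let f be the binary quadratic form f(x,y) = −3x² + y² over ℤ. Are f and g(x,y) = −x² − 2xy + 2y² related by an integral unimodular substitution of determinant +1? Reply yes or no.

D₁ = 12, D₂ = 12
river cycle of f (length 2): (1, 2, -2), (-2, 2, 1)
river cycle of g (length 2): (2, 2, -1), (-1, 2, 2)
cycles differ ⇒ inequivalent

no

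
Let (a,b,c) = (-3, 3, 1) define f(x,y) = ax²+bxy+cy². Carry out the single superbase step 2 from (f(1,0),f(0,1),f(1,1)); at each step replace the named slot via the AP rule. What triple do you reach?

start (-3,1,1) = (f(1,0),f(0,1),f(1,1))
replace slot 2: 2·((-3)+1) − 1 = -5 → (-3,-5,1)

-3,-5,1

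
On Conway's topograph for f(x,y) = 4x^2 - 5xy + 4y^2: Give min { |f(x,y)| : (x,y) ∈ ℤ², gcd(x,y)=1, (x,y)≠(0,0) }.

translate: b→3 (≡-5 mod 8), so (4,-5,4)→(4,3,3)
flip: (4,3,3)→(3,-3,4)
translate: b→3 (≡-3 mod 6), so (3,-3,4)→(3,3,4)
reduced (well bottom): (3,3,4) with a≤c, −a<b≤a
well minimum = a = 3

3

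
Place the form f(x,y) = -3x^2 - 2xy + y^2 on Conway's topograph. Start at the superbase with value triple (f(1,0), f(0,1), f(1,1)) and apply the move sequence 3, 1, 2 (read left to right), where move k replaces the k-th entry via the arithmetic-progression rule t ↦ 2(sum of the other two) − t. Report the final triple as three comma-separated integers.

start (-3,1,-4) = (f(1,0),f(0,1),f(1,1))
replace slot 3: 2·((-3)+1) − (-4) = 0 → (-3,1,0)
replace slot 1: 2·(1+0) − (-3) = 5 → (5,1,0)
replace slot 2: 2·(5+0) − 1 = 9 → (5,9,0)

5,9,0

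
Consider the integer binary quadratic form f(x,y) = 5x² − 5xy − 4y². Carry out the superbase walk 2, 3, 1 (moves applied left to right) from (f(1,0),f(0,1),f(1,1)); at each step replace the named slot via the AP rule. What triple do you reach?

start (5,-4,-4) = (f(1,0),f(0,1),f(1,1))
replace slot 2: 2·(5+(-4)) − (-4) = 6 → (5,6,-4)
replace slot 3: 2·(5+6) − (-4) = 26 → (5,6,26)
replace slot 1: 2·(6+26) − 5 = 59 → (59,6,26)

59,6,26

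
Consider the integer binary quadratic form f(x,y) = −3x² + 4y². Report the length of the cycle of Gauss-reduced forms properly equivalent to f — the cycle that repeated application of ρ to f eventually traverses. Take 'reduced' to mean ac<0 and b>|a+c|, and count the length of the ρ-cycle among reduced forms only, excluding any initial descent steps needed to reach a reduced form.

D = 48, ⌊√D⌋ = 6
descent: ρ → (4,0,-3)
descent: ρ → (-3,6,1)  [lands on river]
river: ρ → (1,6,-3)
ρ-cycle length = 2 (tail of 2 descent steps not counted)

2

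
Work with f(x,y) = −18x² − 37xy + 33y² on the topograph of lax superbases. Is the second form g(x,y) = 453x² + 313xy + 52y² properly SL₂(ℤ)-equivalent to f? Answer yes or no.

D₁ = 3745, D₂ = 3745
river cycle of f (length 42): (33, 37, -18), (-18, 35, 35), (35, 35, -18), (-18, 37, 33), (33, 29, -22), (-22, 59, 3), (3, 61, -2), (-2, 59, 33), (33, 7, -28), (-28, 49, 12), … (32 more)
river cycle of g (length 42): (-18, 37, 33), (33, 29, -22), (-22, 59, 3), (3, 61, -2), (-2, 59, 33), (33, 7, -28), (-28, 49, 12), (12, 47, -32), (-32, 17, 27), (27, 37, -22), … (32 more)
cycles coincide ⇒ equivalent

yes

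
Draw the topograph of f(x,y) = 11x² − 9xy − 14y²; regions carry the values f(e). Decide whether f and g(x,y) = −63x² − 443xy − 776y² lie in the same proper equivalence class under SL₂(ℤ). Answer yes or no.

D₁ = 697, D₂ = 697
river cycle of f (length 18): (-14, 9, 11), (11, 13, -12), (-12, 11, 12), (12, 13, -11), (-11, 9, 14), (14, 19, -6), (-6, 17, 17), (17, 17, -6), (-6, 19, 14), (14, 9, -11), … (8 more)
river cycle of g (length 18): (-12, 11, 12), (12, 13, -11), (-11, 9, 14), (14, 19, -6), (-6, 17, 17), (17, 17, -6), (-6, 19, 14), (14, 9, -11), (-11, 13, 12), (12, 11, -12), … (8 more)
cycles coincide ⇒ equivalent

yes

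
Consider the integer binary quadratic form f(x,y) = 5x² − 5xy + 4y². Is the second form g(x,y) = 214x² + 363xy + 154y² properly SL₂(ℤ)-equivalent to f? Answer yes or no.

D₁ = -55, D₂ = -55
f: translate: b→5 (≡-5 mod 10), so (5,-5,4)→(5,5,4)
f: flip: (5,5,4)→(4,-5,5)
f: translate: b→3 (≡-5 mod 8), so (4,-5,5)→(4,3,4)
f: reduced (well bottom): (4,3,4) with a≤c, −a<b≤a
g: translate: b→-65 (≡363 mod 428), so (214,363,154)→(214,-65,5)
g: flip: (214,-65,5)→(5,65,214)
g: translate: b→5 (≡65 mod 10), so (5,65,214)→(5,5,4)
g: flip: (5,5,4)→(4,-5,5)
g: translate: b→3 (≡-5 mod 8), so (4,-5,5)→(4,3,4)
g: reduced (well bottom): (4,3,4) with a≤c, −a<b≤a
reduced forms (4, 3, 4) vs (4, 3, 4) ⇒ equivalent

yes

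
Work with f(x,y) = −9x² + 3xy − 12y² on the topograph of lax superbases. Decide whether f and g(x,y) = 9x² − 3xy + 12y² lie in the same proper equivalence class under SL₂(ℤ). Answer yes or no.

D₁ = -423, D₂ = -423
f is negative-definite; reduce −f:
−f: reduced (well bottom): (9,-3,12) with a≤c, −a<b≤a
flip sign back: reduced form of f is (-9,3,-12)
g: reduced (well bottom): (9,-3,12) with a≤c, −a<b≤a
reduced forms (-9, 3, -12) vs (9, -3, 12) ⇒ inequivalent

no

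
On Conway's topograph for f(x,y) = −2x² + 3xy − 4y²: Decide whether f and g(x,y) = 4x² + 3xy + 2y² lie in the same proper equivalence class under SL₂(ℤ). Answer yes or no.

D₁ = -23, D₂ = -23
f is negative-definite; reduce −f:
−f: translate: b→1 (≡-3 mod 4), so (2,-3,4)→(2,1,3)
−f: reduced (well bottom): (2,1,3) with a≤c, −a<b≤a
flip sign back: reduced form of f is (-2,-1,-3)
g: flip: (4,3,2)→(2,-3,4)
g: translate: b→1 (≡-3 mod 4), so (2,-3,4)→(2,1,3)
g: reduced (well bottom): (2,1,3) with a≤c, −a<b≤a
reduced forms (-2, -1, -3) vs (2, 1, 3) ⇒ inequivalent

no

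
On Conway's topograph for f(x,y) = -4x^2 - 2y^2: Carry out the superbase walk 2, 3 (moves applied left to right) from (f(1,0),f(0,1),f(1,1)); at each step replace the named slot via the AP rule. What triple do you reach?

start (-4,-2,-6) = (f(1,0),f(0,1),f(1,1))
replace slot 2: 2·((-4)+(-6)) − (-2) = -18 → (-4,-18,-6)
replace slot 3: 2·((-4)+(-18)) − (-6) = -38 → (-4,-18,-38)

-4,-18,-38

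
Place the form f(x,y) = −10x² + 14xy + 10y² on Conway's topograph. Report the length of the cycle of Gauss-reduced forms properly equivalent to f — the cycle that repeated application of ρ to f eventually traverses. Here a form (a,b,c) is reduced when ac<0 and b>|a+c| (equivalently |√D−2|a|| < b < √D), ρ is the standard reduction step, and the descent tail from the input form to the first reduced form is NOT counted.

D = 596, ⌊√D⌋ = 24
river: ρ → (10,6,-14)
river: ρ → (-14,22,2)
river: ρ → (2,22,-14)
river: ρ → (-14,6,10)
river: ρ → (10,14,-10)
river: ρ → (-10,6,14)
river: ρ → (14,22,-2)
river: ρ → (-2,22,14)
river: ρ → (14,6,-10)
river: ρ → (-10,14,10)
ρ-cycle length = 10 (tail of 0 descent steps not counted)

10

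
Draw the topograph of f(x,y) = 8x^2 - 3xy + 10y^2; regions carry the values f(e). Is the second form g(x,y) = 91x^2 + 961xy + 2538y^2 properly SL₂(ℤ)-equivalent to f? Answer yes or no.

D₁ = -311, D₂ = -311
f: reduced (well bottom): (8,-3,10) with a≤c, −a<b≤a
g: translate: b→51 (≡961 mod 182), so (91,961,2538)→(91,51,8)
g: flip: (91,51,8)→(8,-51,91)
g: translate: b→-3 (≡-51 mod 16), so (8,-51,91)→(8,-3,10)
g: reduced (well bottom): (8,-3,10) with a≤c, −a<b≤a
reduced forms (8, -3, 10) vs (8, -3, 10) ⇒ equivalent

yes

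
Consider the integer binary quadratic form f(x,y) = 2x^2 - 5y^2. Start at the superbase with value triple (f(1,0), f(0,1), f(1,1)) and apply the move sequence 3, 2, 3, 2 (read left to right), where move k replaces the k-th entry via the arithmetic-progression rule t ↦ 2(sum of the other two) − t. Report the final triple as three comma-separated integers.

start (2,-5,-3) = (f(1,0),f(0,1),f(1,1))
replace slot 3: 2·(2+(-5)) − (-3) = -3 → (2,-5,-3)
replace slot 2: 2·(2+(-3)) − (-5) = 3 → (2,3,-3)
replace slot 3: 2·(2+3) − (-3) = 13 → (2,3,13)
replace slot 2: 2·(2+13) − 3 = 27 → (2,27,13)

2,27,13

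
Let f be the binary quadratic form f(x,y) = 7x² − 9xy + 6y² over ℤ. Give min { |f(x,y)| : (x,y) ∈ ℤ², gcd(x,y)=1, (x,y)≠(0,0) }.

translate: b→5 (≡-9 mod 14), so (7,-9,6)→(7,5,4)
flip: (7,5,4)→(4,-5,7)
translate: b→3 (≡-5 mod 8), so (4,-5,7)→(4,3,6)
reduced (well bottom): (4,3,6) with a≤c, −a<b≤a
well minimum = a = 4

4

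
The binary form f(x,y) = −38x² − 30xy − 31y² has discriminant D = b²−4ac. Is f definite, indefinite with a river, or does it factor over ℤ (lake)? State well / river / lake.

D = b²−4ac = (-30)² − 4·(-38)·(-31) = -3812
D < 0 ⇒ definite ⇒ every region one sign ⇒ single well

well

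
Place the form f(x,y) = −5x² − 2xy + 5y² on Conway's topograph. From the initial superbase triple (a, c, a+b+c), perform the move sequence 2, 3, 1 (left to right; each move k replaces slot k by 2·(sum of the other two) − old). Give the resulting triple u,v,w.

start (-5,5,-2) = (f(1,0),f(0,1),f(1,1))
replace slot 2: 2·((-5)+(-2)) − 5 = -19 → (-5,-19,-2)
replace slot 3: 2·((-5)+(-19)) − (-2) = -46 → (-5,-19,-46)
replace slot 1: 2·((-19)+(-46)) − (-5) = -125 → (-125,-19,-46)

-125,-19,-46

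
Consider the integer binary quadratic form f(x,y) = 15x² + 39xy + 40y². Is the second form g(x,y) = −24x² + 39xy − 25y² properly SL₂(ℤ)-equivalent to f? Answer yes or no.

D₁ = -879, D₂ = -879
f: translate: b→9 (≡39 mod 30), so (15,39,40)→(15,9,16)
f: reduced (well bottom): (15,9,16) with a≤c, −a<b≤a
g is negative-definite; reduce −g:
−g: translate: b→9 (≡-39 mod 48), so (24,-39,25)→(24,9,10)
−g: flip: (24,9,10)→(10,-9,24)
−g: reduced (well bottom): (10,-9,24) with a≤c, −a<b≤a
flip sign back: reduced form of g is (-10,9,-24)
reduced forms (15, 9, 16) vs (-10, 9, -24) ⇒ inequivalent

no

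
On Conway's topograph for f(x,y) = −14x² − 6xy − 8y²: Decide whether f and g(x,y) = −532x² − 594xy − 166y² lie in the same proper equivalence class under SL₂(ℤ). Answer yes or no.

D₁ = -412, D₂ = -412
f is negative-definite; reduce −f:
−f: flip: (14,6,8)→(8,-6,14)
−f: reduced (well bottom): (8,-6,14) with a≤c, −a<b≤a
flip sign back: reduced form of f is (-8,6,-14)
g is negative-definite; reduce −g:
−g: translate: b→-470 (≡594 mod 1064), so (532,594,166)→(532,-470,104)
−g: flip: (532,-470,104)→(104,470,532)
−g: translate: b→54 (≡470 mod 208), so (104,470,532)→(104,54,8)
−g: flip: (104,54,8)→(8,-54,104)
−g: translate: b→-6 (≡-54 mod 16), so (8,-54,104)→(8,-6,14)
−g: reduced (well bottom): (8,-6,14) with a≤c, −a<b≤a
flip sign back: reduced form of g is (-8,6,-14)
reduced forms (-8, 6, -14) vs (-8, 6, -14) ⇒ equivalent

yes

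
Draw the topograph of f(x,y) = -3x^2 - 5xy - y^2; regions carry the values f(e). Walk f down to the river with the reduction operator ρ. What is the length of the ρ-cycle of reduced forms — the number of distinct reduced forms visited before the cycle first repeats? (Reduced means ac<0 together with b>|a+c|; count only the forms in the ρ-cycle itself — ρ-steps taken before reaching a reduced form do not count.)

D = 13, ⌊√D⌋ = 3
descent: ρ → (-1,3,1)  [lands on river]
river: ρ → (1,3,-1)
ρ-cycle length = 2 (tail of 1 descent step not counted)

2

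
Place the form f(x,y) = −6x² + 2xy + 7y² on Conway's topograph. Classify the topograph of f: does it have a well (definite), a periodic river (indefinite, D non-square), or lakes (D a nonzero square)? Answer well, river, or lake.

D = b²−4ac = 2² − 4·(-6)·7 = 172
D > 0 non-square ⇒ indefinite ⇒ periodic river

river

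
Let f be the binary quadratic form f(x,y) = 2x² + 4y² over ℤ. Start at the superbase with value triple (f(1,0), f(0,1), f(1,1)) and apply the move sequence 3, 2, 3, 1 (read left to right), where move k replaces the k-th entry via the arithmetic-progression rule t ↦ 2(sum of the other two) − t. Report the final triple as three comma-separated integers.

start (2,4,6) = (f(1,0),f(0,1),f(1,1))
replace slot 3: 2·(2+4) − 6 = 6 → (2,4,6)
replace slot 2: 2·(2+6) − 4 = 12 → (2,12,6)
replace slot 3: 2·(2+12) − 6 = 22 → (2,12,22)
replace slot 1: 2·(12+22) − 2 = 66 → (66,12,22)

66,12,22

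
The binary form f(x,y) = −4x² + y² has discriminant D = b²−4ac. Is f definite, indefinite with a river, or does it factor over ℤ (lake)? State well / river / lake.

D = b²−4ac = 0² − 4·(-4)·1 = 16
D = 4² is a perfect square ⇒ form factors over ℤ ⇒ lakes

lake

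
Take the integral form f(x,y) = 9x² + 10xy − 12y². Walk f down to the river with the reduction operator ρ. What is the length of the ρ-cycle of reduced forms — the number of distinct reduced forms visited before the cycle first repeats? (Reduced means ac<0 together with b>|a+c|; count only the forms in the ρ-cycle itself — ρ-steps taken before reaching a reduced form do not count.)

D = 532, ⌊√D⌋ = 23
river: ρ → (-12,14,7)
river: ρ → (7,14,-12)
river: ρ → (-12,10,9)
river: ρ → (9,8,-13)
river: ρ → (-13,18,4)
river: ρ → (4,22,-3)
river: ρ → (-3,20,11)
river: ρ → (11,2,-12)
river: ρ → (-12,22,1)
river: ρ → (1,22,-12)
river: ρ → (-12,2,11)
river: ρ → (11,20,-3)
river: ρ → (-3,22,4)
river: ρ → (4,18,-13)
river: ρ → (-13,8,9)
river: ρ → (9,10,-12)
ρ-cycle length = 16 (tail of 0 descent steps not counted)

16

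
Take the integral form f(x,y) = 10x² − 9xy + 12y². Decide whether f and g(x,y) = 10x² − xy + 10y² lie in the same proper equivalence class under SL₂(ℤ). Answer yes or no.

D₁ = -399, D₂ = -399
f: reduced (well bottom): (10,-9,12) with a≤c, −a<b≤a
g: flip: (10,-1,10)→(10,1,10)
g: reduced (well bottom): (10,1,10) with a≤c, −a<b≤a
reduced forms (10, -9, 12) vs (10, 1, 10) ⇒ inequivalent

no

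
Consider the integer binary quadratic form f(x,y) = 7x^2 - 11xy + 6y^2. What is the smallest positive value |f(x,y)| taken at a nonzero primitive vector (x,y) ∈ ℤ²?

translate: b→3 (≡-11 mod 14), so (7,-11,6)→(7,3,2)
flip: (7,3,2)→(2,-3,7)
translate: b→1 (≡-3 mod 4), so (2,-3,7)→(2,1,6)
reduced (well bottom): (2,1,6) with a≤c, −a<b≤a
well minimum = a = 2

2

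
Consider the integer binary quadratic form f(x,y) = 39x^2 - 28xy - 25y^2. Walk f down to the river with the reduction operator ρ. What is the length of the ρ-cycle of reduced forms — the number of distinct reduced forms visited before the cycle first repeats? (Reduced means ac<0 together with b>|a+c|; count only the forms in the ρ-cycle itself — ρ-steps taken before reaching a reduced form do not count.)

D = 4684, ⌊√D⌋ = 68
descent: ρ → (-25,28,39)  [lands on river]
river: ρ → (39,50,-14)
river: ρ → (-14,62,15)
river: ρ → (15,58,-22)
river: ρ → (-22,30,43)
river: ρ → (43,56,-9)
river: ρ → (-9,52,55)
river: ρ → (55,58,-6)
river: ρ → (-6,62,35)
river: ρ → (35,8,-33)
river: ρ → (-33,58,10)
river: ρ → (10,62,-21)
river: ρ → (-21,64,7)
river: ρ → (7,62,-30)
river: ρ → (-30,58,11)
river: ρ → (11,52,-45)
river: ρ → (-45,38,18)
river: ρ → (18,34,-49)
river: ρ → (-49,64,3)
river: ρ → (3,68,-5)
river: ρ → (-5,62,42)
river: ρ → (42,22,-25)
ρ-cycle length = 22 (tail of 1 descent step not counted)

22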